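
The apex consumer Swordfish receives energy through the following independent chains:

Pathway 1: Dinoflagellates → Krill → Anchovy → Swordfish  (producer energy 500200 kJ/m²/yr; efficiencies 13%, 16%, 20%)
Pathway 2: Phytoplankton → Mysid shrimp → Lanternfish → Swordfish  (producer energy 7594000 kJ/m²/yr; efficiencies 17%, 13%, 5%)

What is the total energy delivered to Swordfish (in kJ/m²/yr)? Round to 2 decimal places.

10472.20 kJ/m²/yr

Pathway 1: 500200 × 0.13 × 0.16 × 0.2 = 2080.832 kJ/m²/yr
Pathway 2: 7594000 × 0.17 × 0.13 × 0.05 = 8391.37 kJ/m²/yr
Total at Swordfish: 2080.832 + 8391.37 = 10472.202 kJ/m²/yr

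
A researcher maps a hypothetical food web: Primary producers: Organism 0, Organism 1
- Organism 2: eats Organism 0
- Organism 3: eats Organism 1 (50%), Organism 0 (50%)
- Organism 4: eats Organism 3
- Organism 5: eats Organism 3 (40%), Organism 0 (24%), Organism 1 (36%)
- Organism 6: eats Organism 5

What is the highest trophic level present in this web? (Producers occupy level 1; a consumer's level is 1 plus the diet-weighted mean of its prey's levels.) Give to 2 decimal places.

Organism 2: 1 + 1 = 2
Organism 3: 1 + (0.5×1 + 0.5×1) = 2
Organism 4: 1 + 2 = 3
Organism 5: 1 + (0.4×2 + 0.24×1 + 0.36×1) = 2.4
Organism 6: 1 + 2.4 = 3.4

3.40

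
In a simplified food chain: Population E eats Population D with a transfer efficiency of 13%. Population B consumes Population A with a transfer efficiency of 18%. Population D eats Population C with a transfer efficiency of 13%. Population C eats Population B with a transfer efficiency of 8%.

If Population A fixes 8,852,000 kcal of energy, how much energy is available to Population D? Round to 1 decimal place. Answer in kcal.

Population B: 8852000 × 0.18 = 1593360 kcal
Population C: 1593360 × 0.08 = 127468.8 kcal
Population D: 127468.8 × 0.13 = 16570.944 kcal

16570.9 kcal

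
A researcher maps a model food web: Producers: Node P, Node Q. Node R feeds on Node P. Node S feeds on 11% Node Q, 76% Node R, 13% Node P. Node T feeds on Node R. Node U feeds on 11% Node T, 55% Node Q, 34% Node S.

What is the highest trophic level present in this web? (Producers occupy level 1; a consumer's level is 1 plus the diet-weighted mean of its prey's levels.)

Node R: 1 + 1 = 2
Node S: 1 + (0.11×1 + 0.76×2 + 0.13×1) = 2.76
Node T: 1 + 2 = 3
Node U: 1 + (0.11×3 + 0.55×1 + 0.34×2.76) = 2.8184

3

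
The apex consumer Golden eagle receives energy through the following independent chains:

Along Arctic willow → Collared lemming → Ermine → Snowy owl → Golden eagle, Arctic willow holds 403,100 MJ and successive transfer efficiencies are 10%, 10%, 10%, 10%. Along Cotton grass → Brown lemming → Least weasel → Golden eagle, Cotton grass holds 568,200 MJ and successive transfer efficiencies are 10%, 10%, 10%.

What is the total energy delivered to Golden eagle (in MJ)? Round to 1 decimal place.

608.5 MJ

Via Arctic willow: 403100 × 0.1 × 0.1 × 0.1 × 0.1 = 40.31 MJ
Via Cotton grass: 568200 × 0.1 × 0.1 × 0.1 = 568.2 MJ
Total at Golden eagle: 40.31 + 568.2 = 608.51 MJ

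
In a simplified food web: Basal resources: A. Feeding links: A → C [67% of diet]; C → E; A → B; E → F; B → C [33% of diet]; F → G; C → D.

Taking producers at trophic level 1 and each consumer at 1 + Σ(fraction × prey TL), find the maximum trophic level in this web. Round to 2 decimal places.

5.33

B: 1 + 1 = 2
C: 1 + (0.33×2 + 0.67×1) = 2.33
D: 1 + 2.33 = 3.33
E: 1 + 2.33 = 3.33
F: 1 + 3.33 = 4.33
G: 1 + 4.33 = 5.33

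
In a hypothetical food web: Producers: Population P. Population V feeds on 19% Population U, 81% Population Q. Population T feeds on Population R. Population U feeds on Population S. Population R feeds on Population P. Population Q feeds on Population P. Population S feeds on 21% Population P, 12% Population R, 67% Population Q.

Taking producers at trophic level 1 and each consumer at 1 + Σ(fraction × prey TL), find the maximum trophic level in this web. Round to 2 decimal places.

Population Q: 1 + 1 = 2
Population R: 1 + 1 = 2
Population S: 1 + (0.21×1 + 0.12×2 + 0.67×2) = 2.79
Population T: 1 + 2 = 3
Population U: 1 + 2.79 = 3.79
Population V: 1 + (0.19×3.79 + 0.81×2) = 3.3401

3.79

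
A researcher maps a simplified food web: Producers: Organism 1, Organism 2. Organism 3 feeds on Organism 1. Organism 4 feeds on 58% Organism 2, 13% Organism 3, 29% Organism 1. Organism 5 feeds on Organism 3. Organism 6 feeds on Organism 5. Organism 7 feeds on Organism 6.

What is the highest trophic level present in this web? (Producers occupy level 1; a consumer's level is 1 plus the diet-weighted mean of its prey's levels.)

5

Organism 3: 1 + 1 = 2
Organism 4: 1 + (0.58×1 + 0.13×2 + 0.29×1) = 2.13
Organism 5: 1 + 2 = 3
Organism 6: 1 + 3 = 4
Organism 7: 1 + 4 = 5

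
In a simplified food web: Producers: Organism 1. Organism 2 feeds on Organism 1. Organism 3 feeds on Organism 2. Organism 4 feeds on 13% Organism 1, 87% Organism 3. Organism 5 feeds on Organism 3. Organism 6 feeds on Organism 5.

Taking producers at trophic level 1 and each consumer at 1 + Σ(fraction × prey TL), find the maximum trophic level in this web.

Organism 2: 1 + 1 = 2
Organism 3: 1 + 2 = 3
Organism 4: 1 + (0.13×1 + 0.87×3) = 3.74
Organism 5: 1 + 3 = 4
Organism 6: 1 + 4 = 5

5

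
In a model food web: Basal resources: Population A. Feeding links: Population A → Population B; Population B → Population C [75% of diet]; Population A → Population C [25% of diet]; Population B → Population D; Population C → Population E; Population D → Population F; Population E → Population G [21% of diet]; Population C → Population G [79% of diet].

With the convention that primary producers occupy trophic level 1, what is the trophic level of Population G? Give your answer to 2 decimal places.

3.96

Population B: 1 + 1 = 2
Population C: 1 + (0.75×2 + 0.25×1) = 2.75
Population D: 1 + 2 = 3
Population E: 1 + 2.75 = 3.75
Population F: 1 + 3 = 4
Population G: 1 + (0.21×3.75 + 0.79×2.75) = 3.96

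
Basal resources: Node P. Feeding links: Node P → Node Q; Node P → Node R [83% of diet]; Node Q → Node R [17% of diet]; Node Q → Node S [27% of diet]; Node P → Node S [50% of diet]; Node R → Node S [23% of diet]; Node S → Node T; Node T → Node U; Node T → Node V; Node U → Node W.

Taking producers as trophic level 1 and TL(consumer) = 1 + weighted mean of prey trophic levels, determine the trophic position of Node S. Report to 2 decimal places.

2.54

Node Q: 1 + 1 = 2
Node R: 1 + (0.83×1 + 0.17×2) = 2.17
Node S: 1 + (0.27×2 + 0.5×1 + 0.23×2.17) = 2.5391
Node T: 1 + 2.5391 = 3.5391
Node U: 1 + 3.5391 = 4.5391
Node V: 1 + 3.5391 = 4.5391
Node W: 1 + 4.5391 = 5.5391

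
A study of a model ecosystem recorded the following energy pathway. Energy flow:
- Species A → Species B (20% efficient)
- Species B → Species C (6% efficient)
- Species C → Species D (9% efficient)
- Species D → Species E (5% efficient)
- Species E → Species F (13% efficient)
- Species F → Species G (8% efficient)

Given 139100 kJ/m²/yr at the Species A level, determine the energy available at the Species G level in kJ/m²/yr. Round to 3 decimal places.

Species B: 139100 × 0.2 = 27820 kJ/m²/yr
Species C: 27820 × 0.06 = 1669.2 kJ/m²/yr
Species D: 1669.2 × 0.09 = 150.228 kJ/m²/yr
Species E: 150.228 × 0.05 = 7.5114 kJ/m²/yr
Species F: 7.5114 × 0.13 = 0.976482 kJ/m²/yr
Species G: 0.976482 × 0.08 = 0.07811856 kJ/m²/yr

0.078 kJ/m²/yr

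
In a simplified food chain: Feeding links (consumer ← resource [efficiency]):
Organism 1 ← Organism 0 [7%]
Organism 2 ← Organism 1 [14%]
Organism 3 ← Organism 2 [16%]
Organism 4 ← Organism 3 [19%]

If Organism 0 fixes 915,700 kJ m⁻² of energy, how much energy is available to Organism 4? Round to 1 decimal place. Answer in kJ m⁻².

Organism 1: 915700 × 0.07 = 64099 kJ m⁻²
Organism 2: 64099 × 0.14 = 8973.86 kJ m⁻²
Organism 3: 8973.86 × 0.16 = 1435.8176 kJ m⁻²
Organism 4: 1435.8176 × 0.19 = 272.805344 kJ m⁻²

272.8 kJ m⁻²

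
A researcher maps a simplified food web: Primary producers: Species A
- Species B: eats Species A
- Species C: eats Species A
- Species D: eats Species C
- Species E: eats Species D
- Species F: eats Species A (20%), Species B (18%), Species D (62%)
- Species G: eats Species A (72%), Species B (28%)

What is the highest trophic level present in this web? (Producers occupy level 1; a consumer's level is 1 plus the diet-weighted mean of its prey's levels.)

Species B: 1 + 1 = 2
Species C: 1 + 1 = 2
Species D: 1 + 2 = 3
Species E: 1 + 3 = 4
Species F: 1 + (0.2×1 + 0.18×2 + 0.62×3) = 3.42
Species G: 1 + (0.72×1 + 0.28×2) = 2.28

4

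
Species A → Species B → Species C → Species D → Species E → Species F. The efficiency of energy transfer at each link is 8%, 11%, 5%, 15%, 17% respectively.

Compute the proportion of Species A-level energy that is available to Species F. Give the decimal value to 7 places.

Product of link efficiencies: 0.08 × 0.11 × 0.05 × 0.15 × 0.17 = 0.00001122

0.0000112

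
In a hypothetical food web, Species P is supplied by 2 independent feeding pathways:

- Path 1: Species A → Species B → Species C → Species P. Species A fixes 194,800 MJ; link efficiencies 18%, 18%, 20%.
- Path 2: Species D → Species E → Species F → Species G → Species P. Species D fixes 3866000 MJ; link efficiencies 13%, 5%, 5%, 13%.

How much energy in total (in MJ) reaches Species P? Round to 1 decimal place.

Path 1: 194800 × 0.18 × 0.18 × 0.2 = 1262.304 MJ
Path 2: 3866000 × 0.13 × 0.05 × 0.05 × 0.13 = 163.3385 MJ
Total at Species P: 1262.304 + 163.3385 = 1425.6425 MJ

1425.6 MJ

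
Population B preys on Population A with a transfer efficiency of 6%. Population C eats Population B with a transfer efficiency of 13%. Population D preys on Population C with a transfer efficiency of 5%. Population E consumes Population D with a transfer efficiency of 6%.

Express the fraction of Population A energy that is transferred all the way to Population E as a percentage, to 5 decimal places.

Product of link efficiencies: 0.06 × 0.13 × 0.05 × 0.06 = 0.0000234
As a percentage: 0.0000234 × 100 = 0.00234%

0.00234%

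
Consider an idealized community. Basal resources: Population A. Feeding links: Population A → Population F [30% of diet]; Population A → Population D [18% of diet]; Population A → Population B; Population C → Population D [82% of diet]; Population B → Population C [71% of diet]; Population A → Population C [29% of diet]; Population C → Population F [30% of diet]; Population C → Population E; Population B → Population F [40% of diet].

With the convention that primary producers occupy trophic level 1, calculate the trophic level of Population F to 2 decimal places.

Population B: 1 + 1 = 2
Population C: 1 + (0.29×1 + 0.71×2) = 2.71
Population D: 1 + (0.82×2.71 + 0.18×1) = 3.4022
Population E: 1 + 2.71 = 3.71
Population F: 1 + (0.4×2 + 0.3×2.71 + 0.3×1) = 2.913

2.91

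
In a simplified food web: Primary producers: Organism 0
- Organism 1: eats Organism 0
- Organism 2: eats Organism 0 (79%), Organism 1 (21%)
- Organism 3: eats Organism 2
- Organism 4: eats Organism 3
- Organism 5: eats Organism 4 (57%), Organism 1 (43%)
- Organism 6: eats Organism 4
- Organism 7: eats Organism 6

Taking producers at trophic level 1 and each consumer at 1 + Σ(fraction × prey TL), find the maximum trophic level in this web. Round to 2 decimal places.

6.21

Organism 1: 1 + 1 = 2
Organism 2: 1 + (0.79×1 + 0.21×2) = 2.21
Organism 3: 1 + 2.21 = 3.21
Organism 4: 1 + 3.21 = 4.21
Organism 5: 1 + (0.57×4.21 + 0.43×2) = 4.2597
Organism 6: 1 + 4.21 = 5.21
Organism 7: 1 + 5.21 = 6.21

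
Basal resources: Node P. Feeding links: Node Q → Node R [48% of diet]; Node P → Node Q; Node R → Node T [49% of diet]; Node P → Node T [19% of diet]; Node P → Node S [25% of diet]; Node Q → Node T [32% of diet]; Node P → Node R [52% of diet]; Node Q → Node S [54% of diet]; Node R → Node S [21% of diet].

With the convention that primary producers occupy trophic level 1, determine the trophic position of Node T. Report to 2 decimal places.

Node Q: 1 + 1 = 2
Node R: 1 + (0.48×2 + 0.52×1) = 2.48
Node S: 1 + (0.54×2 + 0.21×2.48 + 0.25×1) = 2.8508
Node T: 1 + (0.49×2.48 + 0.32×2 + 0.19×1) = 3.0452

3.05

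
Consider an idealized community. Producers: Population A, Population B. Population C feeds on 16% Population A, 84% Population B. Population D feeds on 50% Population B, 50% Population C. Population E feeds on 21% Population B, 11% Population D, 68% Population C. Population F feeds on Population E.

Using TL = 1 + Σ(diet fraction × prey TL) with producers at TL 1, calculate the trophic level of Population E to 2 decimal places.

2.85

Population C: 1 + (0.16×1 + 0.84×1) = 2
Population D: 1 + (0.5×1 + 0.5×2) = 2.5
Population E: 1 + (0.21×1 + 0.11×2.5 + 0.68×2) = 2.845
Population F: 1 + 2.845 = 3.845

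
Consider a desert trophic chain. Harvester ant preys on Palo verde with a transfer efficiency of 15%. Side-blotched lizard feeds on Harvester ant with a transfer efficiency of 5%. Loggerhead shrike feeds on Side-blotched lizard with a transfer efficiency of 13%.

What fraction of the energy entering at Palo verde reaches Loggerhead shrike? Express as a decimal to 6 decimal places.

0.000975

Product of link efficiencies: 0.15 × 0.05 × 0.13 = 0.000975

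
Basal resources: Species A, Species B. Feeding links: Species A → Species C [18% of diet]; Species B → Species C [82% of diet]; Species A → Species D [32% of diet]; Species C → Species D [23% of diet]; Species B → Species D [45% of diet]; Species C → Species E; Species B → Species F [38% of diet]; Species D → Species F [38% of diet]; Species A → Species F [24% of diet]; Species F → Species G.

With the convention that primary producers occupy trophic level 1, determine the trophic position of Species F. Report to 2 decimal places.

2.47

Species C: 1 + (0.18×1 + 0.82×1) = 2
Species D: 1 + (0.32×1 + 0.23×2 + 0.45×1) = 2.23
Species E: 1 + 2 = 3
Species F: 1 + (0.38×1 + 0.38×2.23 + 0.24×1) = 2.4674
Species G: 1 + 2.4674 = 3.4674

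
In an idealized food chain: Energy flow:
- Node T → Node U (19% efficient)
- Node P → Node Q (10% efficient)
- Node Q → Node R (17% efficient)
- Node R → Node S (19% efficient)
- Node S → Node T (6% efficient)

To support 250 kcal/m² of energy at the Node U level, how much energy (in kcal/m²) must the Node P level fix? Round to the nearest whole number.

6789419 kcal/m²

Cumulative transfer efficiency: 0.1 × 0.17 × 0.19 × 0.06 × 0.19 = 0.000036822
Node P energy = 250 / 0.000036822 = 6789419 kcal/m²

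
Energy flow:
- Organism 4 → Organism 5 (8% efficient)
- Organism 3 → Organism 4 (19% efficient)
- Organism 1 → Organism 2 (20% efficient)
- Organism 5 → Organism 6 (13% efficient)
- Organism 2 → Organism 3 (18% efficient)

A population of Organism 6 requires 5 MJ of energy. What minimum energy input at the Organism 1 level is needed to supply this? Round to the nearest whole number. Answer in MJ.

70288 MJ

Cumulative transfer efficiency: 0.2 × 0.18 × 0.19 × 0.08 × 0.13 = 0.000071136
Organism 1 energy = 5 / 0.000071136 = 70288 MJ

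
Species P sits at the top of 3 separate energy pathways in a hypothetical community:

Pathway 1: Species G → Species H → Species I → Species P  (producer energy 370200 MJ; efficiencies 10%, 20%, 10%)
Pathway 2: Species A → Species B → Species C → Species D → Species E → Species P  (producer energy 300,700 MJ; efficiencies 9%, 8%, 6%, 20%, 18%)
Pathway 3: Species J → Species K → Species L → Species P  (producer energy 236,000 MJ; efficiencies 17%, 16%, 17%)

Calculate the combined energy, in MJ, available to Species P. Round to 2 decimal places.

1836.34 MJ

Pathway 1: 370200 × 0.1 × 0.2 × 0.1 = 740.4 MJ
Pathway 2: 300700 × 0.09 × 0.08 × 0.06 × 0.2 × 0.18 = 4.6764864 MJ
Pathway 3: 236000 × 0.17 × 0.16 × 0.17 = 1091.264 MJ
Total at Species P: 740.4 + 4.6764864 + 1091.264 = 1836.3404864 MJ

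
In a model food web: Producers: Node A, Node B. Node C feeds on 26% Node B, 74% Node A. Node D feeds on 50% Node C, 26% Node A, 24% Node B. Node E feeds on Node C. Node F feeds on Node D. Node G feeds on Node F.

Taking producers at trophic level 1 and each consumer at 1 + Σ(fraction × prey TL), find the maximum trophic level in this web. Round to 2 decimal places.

Node C: 1 + (0.26×1 + 0.74×1) = 2
Node D: 1 + (0.5×2 + 0.26×1 + 0.24×1) = 2.5
Node E: 1 + 2 = 3
Node F: 1 + 2.5 = 3.5
Node G: 1 + 3.5 = 4.5

4.50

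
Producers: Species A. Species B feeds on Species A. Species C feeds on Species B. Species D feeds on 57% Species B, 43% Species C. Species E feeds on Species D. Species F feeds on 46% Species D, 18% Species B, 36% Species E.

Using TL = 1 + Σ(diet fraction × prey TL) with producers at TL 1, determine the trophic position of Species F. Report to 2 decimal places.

Species B: 1 + 1 = 2
Species C: 1 + 2 = 3
Species D: 1 + (0.57×2 + 0.43×3) = 3.43
Species E: 1 + 3.43 = 4.43
Species F: 1 + (0.46×3.43 + 0.18×2 + 0.36×4.43) = 4.5326

4.53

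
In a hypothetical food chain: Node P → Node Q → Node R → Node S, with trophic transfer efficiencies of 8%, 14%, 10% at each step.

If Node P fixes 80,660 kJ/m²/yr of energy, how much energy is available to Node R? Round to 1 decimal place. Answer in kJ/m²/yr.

Node Q: 80660 × 0.08 = 6452.8 kJ/m²/yr
Node R: 6452.8 × 0.14 = 903.392 kJ/m²/yr

903.4 kJ/m²/yr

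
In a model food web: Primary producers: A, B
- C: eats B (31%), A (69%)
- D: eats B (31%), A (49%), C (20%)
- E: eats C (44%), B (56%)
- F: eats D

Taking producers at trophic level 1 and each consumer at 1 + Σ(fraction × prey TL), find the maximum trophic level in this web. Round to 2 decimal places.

C: 1 + (0.31×1 + 0.69×1) = 2
D: 1 + (0.31×1 + 0.49×1 + 0.2×2) = 2.2
E: 1 + (0.44×2 + 0.56×1) = 2.44
F: 1 + 2.2 = 3.2

3.20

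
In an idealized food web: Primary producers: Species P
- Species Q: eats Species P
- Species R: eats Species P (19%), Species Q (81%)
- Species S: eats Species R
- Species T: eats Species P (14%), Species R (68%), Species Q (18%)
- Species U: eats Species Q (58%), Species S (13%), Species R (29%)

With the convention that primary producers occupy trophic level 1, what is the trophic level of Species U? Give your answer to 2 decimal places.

Species Q: 1 + 1 = 2
Species R: 1 + (0.19×1 + 0.81×2) = 2.81
Species S: 1 + 2.81 = 3.81
Species T: 1 + (0.14×1 + 0.68×2.81 + 0.18×2) = 3.4108
Species U: 1 + (0.58×2 + 0.13×3.81 + 0.29×2.81) = 3.4702

3.47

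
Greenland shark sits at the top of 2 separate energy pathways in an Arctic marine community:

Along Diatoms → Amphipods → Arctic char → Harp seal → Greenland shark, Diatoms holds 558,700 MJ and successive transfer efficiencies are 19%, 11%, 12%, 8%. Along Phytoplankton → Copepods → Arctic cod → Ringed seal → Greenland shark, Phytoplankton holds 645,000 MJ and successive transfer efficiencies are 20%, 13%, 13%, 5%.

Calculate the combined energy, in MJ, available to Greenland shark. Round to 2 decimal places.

221.10 MJ

Via Diatoms: 558700 × 0.19 × 0.11 × 0.12 × 0.08 = 112.097568 MJ
Via Phytoplankton: 645000 × 0.2 × 0.13 × 0.13 × 0.05 = 109.005 MJ
Total at Greenland shark: 112.097568 + 109.005 = 221.102568 MJ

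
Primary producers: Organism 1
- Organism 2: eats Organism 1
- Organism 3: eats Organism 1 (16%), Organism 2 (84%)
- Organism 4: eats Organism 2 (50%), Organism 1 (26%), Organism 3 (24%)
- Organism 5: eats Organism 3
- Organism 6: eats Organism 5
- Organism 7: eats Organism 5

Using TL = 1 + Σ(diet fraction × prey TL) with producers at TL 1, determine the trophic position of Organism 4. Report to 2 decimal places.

Organism 2: 1 + 1 = 2
Organism 3: 1 + (0.16×1 + 0.84×2) = 2.84
Organism 4: 1 + (0.5×2 + 0.26×1 + 0.24×2.84) = 2.9416
Organism 5: 1 + 2.84 = 3.84
Organism 6: 1 + 3.84 = 4.84
Organism 7: 1 + 3.84 = 4.84

2.94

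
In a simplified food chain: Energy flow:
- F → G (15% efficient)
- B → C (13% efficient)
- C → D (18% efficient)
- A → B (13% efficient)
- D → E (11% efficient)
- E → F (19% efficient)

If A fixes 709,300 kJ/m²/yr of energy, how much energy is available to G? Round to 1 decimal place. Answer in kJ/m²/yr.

B: 709300 × 0.13 = 92209 kJ/m²/yr
C: 92209 × 0.13 = 11987.17 kJ/m²/yr
D: 11987.17 × 0.18 = 2157.6906 kJ/m²/yr
E: 2157.6906 × 0.11 = 237.345966 kJ/m²/yr
F: 237.345966 × 0.19 = 45.09573354 kJ/m²/yr
G: 45.09573354 × 0.15 = 6.764360031 kJ/m²/yr

6.8 kJ/m²/yr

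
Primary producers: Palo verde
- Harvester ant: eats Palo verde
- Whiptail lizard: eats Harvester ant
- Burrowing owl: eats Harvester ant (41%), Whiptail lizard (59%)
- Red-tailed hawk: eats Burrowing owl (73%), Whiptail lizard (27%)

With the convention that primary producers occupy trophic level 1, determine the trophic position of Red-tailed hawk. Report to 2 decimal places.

4.43

Harvester ant: 1 + 1 = 2
Whiptail lizard: 1 + 2 = 3
Burrowing owl: 1 + (0.41×2 + 0.59×3) = 3.59
Red-tailed hawk: 1 + (0.73×3.59 + 0.27×3) = 4.4307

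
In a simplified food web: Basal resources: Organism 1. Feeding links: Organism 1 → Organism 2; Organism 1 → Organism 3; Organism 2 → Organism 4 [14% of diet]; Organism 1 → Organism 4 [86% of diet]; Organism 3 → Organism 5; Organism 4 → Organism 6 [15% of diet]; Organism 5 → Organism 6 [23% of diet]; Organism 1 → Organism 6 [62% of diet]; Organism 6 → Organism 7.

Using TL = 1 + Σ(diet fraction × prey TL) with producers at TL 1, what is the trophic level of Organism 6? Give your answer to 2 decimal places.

Organism 2: 1 + 1 = 2
Organism 3: 1 + 1 = 2
Organism 4: 1 + (0.14×2 + 0.86×1) = 2.14
Organism 5: 1 + 2 = 3
Organism 6: 1 + (0.15×2.14 + 0.23×3 + 0.62×1) = 2.631
Organism 7: 1 + 2.631 = 3.631

2.63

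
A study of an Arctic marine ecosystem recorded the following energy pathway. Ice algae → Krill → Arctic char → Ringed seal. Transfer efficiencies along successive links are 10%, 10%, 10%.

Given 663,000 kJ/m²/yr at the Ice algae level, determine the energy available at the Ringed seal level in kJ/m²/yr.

Krill: 663000 × 0.1 = 66300 kJ/m²/yr
Arctic char: 66300 × 0.1 = 6630 kJ/m²/yr
Ringed seal: 6630 × 0.1 = 663 kJ/m²/yr

663 kJ/m²/yr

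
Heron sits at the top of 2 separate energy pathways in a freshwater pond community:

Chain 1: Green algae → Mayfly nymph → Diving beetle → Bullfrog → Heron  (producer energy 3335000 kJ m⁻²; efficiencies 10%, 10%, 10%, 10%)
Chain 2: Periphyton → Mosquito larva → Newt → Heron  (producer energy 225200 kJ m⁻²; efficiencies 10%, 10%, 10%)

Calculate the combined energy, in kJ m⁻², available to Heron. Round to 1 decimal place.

558.7 kJ m⁻²

Chain 1: 3335000 × 0.1 × 0.1 × 0.1 × 0.1 = 333.5 kJ m⁻²
Chain 2: 225200 × 0.1 × 0.1 × 0.1 = 225.2 kJ m⁻²
Total at Heron: 333.5 + 225.2 = 558.7 kJ m⁻²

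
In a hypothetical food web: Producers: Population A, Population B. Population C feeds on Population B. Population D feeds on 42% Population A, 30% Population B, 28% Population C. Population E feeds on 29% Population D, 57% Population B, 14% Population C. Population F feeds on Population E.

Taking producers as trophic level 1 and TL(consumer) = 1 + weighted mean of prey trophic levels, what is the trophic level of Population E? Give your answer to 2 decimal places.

2.51

Population C: 1 + 1 = 2
Population D: 1 + (0.42×1 + 0.3×1 + 0.28×2) = 2.28
Population E: 1 + (0.29×2.28 + 0.57×1 + 0.14×2) = 2.5112
Population F: 1 + 2.5112 = 3.5112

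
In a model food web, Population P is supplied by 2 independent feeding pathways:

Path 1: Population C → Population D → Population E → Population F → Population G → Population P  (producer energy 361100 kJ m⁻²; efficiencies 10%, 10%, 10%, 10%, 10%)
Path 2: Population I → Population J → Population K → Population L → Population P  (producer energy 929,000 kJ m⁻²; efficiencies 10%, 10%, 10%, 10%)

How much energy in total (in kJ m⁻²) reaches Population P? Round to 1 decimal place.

Path 1: 361100 × 0.1 × 0.1 × 0.1 × 0.1 × 0.1 = 3.611 kJ m⁻²
Path 2: 929000 × 0.1 × 0.1 × 0.1 × 0.1 = 92.9 kJ m⁻²
Total at Population P: 3.611 + 92.9 = 96.511 kJ m⁻²

96.5 kJ m⁻²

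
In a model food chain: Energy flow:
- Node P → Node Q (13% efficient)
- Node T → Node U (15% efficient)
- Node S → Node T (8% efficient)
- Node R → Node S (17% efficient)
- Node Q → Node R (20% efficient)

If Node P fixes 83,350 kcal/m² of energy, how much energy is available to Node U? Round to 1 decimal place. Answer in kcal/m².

Node Q: 83350 × 0.13 = 10835.5 kcal/m²
Node R: 10835.5 × 0.2 = 2167.1 kcal/m²
Node S: 2167.1 × 0.17 = 368.407 kcal/m²
Node T: 368.407 × 0.08 = 29.47256 kcal/m²
Node U: 29.47256 × 0.15 = 4.420884 kcal/m²

4.4 kcal/m²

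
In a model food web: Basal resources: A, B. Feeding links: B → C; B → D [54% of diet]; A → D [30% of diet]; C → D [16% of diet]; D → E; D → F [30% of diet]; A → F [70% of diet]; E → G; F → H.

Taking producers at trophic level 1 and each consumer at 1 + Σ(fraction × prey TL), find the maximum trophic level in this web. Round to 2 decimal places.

C: 1 + 1 = 2
D: 1 + (0.54×1 + 0.3×1 + 0.16×2) = 2.16
E: 1 + 2.16 = 3.16
F: 1 + (0.3×2.16 + 0.7×1) = 2.348
G: 1 + 3.16 = 4.16
H: 1 + 2.348 = 3.348

4.16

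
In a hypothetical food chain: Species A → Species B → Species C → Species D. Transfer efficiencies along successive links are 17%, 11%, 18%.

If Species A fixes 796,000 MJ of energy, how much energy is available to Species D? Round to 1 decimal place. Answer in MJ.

2679.3 MJ

Species B: 796000 × 0.17 = 135320 MJ
Species C: 135320 × 0.11 = 14885.2 MJ
Species D: 14885.2 × 0.18 = 2679.336 MJ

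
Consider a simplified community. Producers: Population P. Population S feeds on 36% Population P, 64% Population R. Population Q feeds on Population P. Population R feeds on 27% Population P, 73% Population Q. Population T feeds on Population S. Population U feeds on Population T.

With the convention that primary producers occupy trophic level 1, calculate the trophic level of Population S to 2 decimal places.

3.11

Population Q: 1 + 1 = 2
Population R: 1 + (0.27×1 + 0.73×2) = 2.73
Population S: 1 + (0.36×1 + 0.64×2.73) = 3.1072
Population T: 1 + 3.1072 = 4.1072
Population U: 1 + 4.1072 = 5.1072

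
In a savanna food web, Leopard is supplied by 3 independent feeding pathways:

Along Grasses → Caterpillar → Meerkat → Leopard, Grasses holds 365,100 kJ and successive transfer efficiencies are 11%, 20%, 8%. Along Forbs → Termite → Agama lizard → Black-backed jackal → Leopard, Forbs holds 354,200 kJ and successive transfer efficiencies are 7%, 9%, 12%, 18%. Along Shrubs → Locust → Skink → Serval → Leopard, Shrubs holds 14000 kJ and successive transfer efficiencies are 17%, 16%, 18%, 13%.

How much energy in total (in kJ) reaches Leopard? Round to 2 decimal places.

Via Grasses: 365100 × 0.11 × 0.2 × 0.08 = 642.576 kJ
Via Forbs: 354200 × 0.07 × 0.09 × 0.12 × 0.18 = 48.199536 kJ
Via Shrubs: 14000 × 0.17 × 0.16 × 0.18 × 0.13 = 8.91072 kJ
Total at Leopard: 642.576 + 48.199536 + 8.91072 = 699.686256 kJ

699.69 kJ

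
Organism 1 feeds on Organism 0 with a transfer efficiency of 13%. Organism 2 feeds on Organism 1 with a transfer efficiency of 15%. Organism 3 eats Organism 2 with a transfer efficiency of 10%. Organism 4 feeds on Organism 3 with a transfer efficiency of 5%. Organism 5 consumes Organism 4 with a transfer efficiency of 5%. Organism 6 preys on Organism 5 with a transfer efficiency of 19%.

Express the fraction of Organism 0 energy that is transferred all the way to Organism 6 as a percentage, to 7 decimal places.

0.0000926%

Product of link efficiencies: 0.13 × 0.15 × 0.1 × 0.05 × 0.05 × 0.19 = 0.00000092625
As a percentage: 0.00000092625 × 100 = 0.0000926%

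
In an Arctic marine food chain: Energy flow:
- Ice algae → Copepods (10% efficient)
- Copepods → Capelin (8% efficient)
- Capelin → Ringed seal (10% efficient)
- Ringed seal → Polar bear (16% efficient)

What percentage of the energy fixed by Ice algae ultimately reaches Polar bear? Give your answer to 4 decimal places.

Product of link efficiencies: 0.1 × 0.08 × 0.1 × 0.16 = 0.000128
As a percentage: 0.000128 × 100 = 0.0128%

0.0128%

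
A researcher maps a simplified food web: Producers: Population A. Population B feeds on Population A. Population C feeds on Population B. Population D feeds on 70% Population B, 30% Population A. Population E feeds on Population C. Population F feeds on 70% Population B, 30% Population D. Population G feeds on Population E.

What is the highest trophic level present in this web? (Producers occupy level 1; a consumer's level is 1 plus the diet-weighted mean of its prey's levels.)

Population B: 1 + 1 = 2
Population C: 1 + 2 = 3
Population D: 1 + (0.7×2 + 0.3×1) = 2.7
Population E: 1 + 3 = 4
Population F: 1 + (0.7×2 + 0.3×2.7) = 3.21
Population G: 1 + 4 = 5

5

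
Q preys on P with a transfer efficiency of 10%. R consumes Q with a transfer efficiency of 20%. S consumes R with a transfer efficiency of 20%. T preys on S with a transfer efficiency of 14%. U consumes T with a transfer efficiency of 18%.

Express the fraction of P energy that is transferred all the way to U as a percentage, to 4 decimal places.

0.0101%

Product of link efficiencies: 0.1 × 0.2 × 0.2 × 0.14 × 0.18 = 0.0001008
As a percentage: 0.0001008 × 100 = 0.0101%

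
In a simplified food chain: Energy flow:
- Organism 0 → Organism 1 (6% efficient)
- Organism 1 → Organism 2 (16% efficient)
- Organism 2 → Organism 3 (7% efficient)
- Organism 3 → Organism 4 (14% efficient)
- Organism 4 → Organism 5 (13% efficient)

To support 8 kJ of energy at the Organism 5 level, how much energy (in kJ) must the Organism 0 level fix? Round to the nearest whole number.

Cumulative transfer efficiency: 0.06 × 0.16 × 0.07 × 0.14 × 0.13 = 0.0000122304
Organism 0 energy = 8 / 0.0000122304 = 654108 kJ

654108 kJ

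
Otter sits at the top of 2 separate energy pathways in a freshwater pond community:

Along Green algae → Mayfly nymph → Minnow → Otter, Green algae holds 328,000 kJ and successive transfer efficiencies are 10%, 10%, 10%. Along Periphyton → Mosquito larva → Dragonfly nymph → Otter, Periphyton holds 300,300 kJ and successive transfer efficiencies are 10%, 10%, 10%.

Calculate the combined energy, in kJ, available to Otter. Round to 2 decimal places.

628.30 kJ

Via Green algae: 328000 × 0.1 × 0.1 × 0.1 = 328 kJ
Via Periphyton: 300300 × 0.1 × 0.1 × 0.1 = 300.3 kJ
Total at Otter: 328 + 300.3 = 628.3 kJ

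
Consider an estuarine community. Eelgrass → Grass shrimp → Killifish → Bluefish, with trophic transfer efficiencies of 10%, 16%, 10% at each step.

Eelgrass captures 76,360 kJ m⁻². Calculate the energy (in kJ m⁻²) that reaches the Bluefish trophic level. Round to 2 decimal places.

Grass shrimp: 76360 × 0.1 = 7636 kJ m⁻²
Killifish: 7636 × 0.16 = 1221.76 kJ m⁻²
Bluefish: 1221.76 × 0.1 = 122.176 kJ m⁻²

122.18 kJ m⁻²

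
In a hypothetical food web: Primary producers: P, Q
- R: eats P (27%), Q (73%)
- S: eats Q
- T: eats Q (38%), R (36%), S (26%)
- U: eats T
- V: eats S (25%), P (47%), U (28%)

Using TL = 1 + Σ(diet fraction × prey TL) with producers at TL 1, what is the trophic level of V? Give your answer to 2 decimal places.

R: 1 + (0.27×1 + 0.73×1) = 2
S: 1 + 1 = 2
T: 1 + (0.38×1 + 0.36×2 + 0.26×2) = 2.62
U: 1 + 2.62 = 3.62
V: 1 + (0.25×2 + 0.47×1 + 0.28×3.62) = 2.9836

2.98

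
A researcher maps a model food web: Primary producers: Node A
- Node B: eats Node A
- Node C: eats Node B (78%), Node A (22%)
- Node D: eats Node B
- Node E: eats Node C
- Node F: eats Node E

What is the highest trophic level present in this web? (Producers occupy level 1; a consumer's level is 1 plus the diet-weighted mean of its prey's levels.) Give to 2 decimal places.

4.78

Node B: 1 + 1 = 2
Node C: 1 + (0.78×2 + 0.22×1) = 2.78
Node D: 1 + 2 = 3
Node E: 1 + 2.78 = 3.78
Node F: 1 + 3.78 = 4.78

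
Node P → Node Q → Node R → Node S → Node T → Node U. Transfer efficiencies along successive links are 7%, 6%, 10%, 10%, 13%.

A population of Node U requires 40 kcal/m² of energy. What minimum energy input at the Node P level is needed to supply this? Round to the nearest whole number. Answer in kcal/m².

Cumulative transfer efficiency: 0.07 × 0.06 × 0.1 × 0.1 × 0.13 = 0.00000546
Node P energy = 40 / 0.00000546 = 7326007 kcal/m²

7326007 kcal/m²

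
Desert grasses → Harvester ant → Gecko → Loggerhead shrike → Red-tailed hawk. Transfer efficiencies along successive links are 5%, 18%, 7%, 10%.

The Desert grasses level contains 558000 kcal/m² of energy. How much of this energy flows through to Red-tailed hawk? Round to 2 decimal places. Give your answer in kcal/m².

35.15 kcal/m²

Harvester ant: 558000 × 0.05 = 27900 kcal/m²
Gecko: 27900 × 0.18 = 5022 kcal/m²
Loggerhead shrike: 5022 × 0.07 = 351.54 kcal/m²
Red-tailed hawk: 351.54 × 0.1 = 35.154 kcal/m²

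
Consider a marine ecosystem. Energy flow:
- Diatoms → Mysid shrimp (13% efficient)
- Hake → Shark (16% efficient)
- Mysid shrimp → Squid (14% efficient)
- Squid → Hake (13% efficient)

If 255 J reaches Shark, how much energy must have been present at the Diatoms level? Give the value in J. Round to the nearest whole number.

Cumulative transfer efficiency: 0.13 × 0.14 × 0.13 × 0.16 = 0.00037856
Diatoms energy = 255 / 0.00037856 = 673605 J

673605 J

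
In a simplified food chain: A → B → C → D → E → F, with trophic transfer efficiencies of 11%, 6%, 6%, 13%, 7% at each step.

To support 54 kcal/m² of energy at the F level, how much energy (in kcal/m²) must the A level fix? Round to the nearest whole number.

Cumulative transfer efficiency: 0.11 × 0.06 × 0.06 × 0.13 × 0.07 = 0.0000036036
A energy = 54 / 0.0000036036 = 14985015 kcal/m²

14985015 kcal/m²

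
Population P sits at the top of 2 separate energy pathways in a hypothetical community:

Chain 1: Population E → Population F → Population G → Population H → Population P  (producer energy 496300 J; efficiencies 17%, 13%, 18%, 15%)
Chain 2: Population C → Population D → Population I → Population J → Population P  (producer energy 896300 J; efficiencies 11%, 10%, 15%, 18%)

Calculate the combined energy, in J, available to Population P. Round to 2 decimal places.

Chain 1: 496300 × 0.17 × 0.13 × 0.18 × 0.15 = 296.14221 J
Chain 2: 896300 × 0.11 × 0.1 × 0.15 × 0.18 = 266.2011 J
Total at Population P: 296.14221 + 266.2011 = 562.34331 J

562.34 J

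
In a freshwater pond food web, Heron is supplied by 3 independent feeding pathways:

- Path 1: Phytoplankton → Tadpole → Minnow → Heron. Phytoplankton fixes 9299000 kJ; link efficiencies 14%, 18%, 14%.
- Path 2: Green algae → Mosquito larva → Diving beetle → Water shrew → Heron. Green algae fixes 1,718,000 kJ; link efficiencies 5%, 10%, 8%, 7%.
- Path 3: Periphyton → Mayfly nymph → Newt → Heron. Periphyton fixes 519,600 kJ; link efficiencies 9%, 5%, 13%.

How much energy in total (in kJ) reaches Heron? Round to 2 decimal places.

33158.94 kJ

Path 1: 9299000 × 0.14 × 0.18 × 0.14 = 32806.872 kJ
Path 2: 1718000 × 0.05 × 0.1 × 0.08 × 0.07 = 48.104 kJ
Path 3: 519600 × 0.09 × 0.05 × 0.13 = 303.966 kJ
Total at Heron: 32806.872 + 48.104 + 303.966 = 33158.942 kJ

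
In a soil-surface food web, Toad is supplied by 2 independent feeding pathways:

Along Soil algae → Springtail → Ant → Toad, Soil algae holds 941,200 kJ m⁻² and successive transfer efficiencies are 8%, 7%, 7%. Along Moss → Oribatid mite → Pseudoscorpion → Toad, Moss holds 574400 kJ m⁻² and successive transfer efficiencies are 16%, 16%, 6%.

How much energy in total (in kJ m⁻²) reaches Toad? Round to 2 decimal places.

Via Soil algae: 941200 × 0.08 × 0.07 × 0.07 = 368.9504 kJ m⁻²
Via Moss: 574400 × 0.16 × 0.16 × 0.06 = 882.2784 kJ m⁻²
Total at Toad: 368.9504 + 882.2784 = 1251.2288 kJ m⁻²

1251.23 kJ m⁻²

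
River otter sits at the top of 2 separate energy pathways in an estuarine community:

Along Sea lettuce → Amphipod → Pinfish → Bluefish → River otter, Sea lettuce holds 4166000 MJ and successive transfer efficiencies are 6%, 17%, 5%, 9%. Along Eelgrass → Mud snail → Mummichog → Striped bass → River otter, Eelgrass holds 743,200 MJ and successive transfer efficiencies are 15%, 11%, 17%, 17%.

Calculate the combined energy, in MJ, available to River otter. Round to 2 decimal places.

Via Sea lettuce: 4166000 × 0.06 × 0.17 × 0.05 × 0.09 = 191.2194 MJ
Via Eelgrass: 743200 × 0.15 × 0.11 × 0.17 × 0.17 = 354.39492 MJ
Total at River otter: 191.2194 + 354.39492 = 545.61432 MJ

545.61 MJ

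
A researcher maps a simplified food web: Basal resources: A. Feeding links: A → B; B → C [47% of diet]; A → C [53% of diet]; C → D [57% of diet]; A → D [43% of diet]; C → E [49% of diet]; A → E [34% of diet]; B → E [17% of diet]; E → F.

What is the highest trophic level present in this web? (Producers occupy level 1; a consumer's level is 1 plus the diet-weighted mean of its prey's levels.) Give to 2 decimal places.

B: 1 + 1 = 2
C: 1 + (0.47×2 + 0.53×1) = 2.47
D: 1 + (0.57×2.47 + 0.43×1) = 2.8379
E: 1 + (0.49×2.47 + 0.34×1 + 0.17×2) = 2.8903
F: 1 + 2.8903 = 3.8903

3.89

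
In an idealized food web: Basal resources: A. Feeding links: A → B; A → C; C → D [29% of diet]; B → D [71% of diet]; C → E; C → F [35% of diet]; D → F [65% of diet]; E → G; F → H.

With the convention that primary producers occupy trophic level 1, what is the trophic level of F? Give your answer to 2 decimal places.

B: 1 + 1 = 2
C: 1 + 1 = 2
D: 1 + (0.29×2 + 0.71×2) = 3
E: 1 + 2 = 3
F: 1 + (0.35×2 + 0.65×3) = 3.65
G: 1 + 3 = 4
H: 1 + 3.65 = 4.65

3.65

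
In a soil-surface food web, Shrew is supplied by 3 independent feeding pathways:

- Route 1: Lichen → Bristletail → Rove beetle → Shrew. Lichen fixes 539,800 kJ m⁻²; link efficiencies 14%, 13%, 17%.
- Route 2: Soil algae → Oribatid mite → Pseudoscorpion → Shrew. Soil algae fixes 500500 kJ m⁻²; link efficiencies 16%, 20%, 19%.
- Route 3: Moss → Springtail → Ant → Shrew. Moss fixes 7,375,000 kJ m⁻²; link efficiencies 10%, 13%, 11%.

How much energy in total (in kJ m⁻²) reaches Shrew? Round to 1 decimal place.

Route 1: 539800 × 0.14 × 0.13 × 0.17 = 1670.1412 kJ m⁻²
Route 2: 500500 × 0.16 × 0.2 × 0.19 = 3043.04 kJ m⁻²
Route 3: 7375000 × 0.1 × 0.13 × 0.11 = 10546.25 kJ m⁻²
Total at Shrew: 1670.1412 + 3043.04 + 10546.25 = 15259.4312 kJ m⁻²

15259.4 kJ m⁻²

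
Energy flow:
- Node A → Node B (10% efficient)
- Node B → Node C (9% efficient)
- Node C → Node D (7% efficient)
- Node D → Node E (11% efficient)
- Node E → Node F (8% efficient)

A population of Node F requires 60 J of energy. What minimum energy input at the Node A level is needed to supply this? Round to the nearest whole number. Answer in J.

Cumulative transfer efficiency: 0.1 × 0.09 × 0.07 × 0.11 × 0.08 = 0.000005544
Node A energy = 60 / 0.000005544 = 10822511 J

10822511 J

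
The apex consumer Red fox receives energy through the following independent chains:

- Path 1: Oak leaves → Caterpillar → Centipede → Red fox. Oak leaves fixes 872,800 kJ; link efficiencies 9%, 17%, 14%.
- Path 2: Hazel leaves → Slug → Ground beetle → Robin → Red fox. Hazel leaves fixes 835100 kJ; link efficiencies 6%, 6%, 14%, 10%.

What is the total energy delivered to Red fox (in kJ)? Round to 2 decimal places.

Path 1: 872800 × 0.09 × 0.17 × 0.14 = 1869.5376 kJ
Path 2: 835100 × 0.06 × 0.06 × 0.14 × 0.1 = 42.08904 kJ
Total at Red fox: 1869.5376 + 42.08904 = 1911.62664 kJ

1911.63 kJ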